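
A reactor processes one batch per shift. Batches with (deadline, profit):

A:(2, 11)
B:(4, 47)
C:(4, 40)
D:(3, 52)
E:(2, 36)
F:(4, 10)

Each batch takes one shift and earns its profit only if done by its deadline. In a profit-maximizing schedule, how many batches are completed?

Profit order: D=52 B=47 C=40 E=36 A=11 F=10
Assign: D→slot 3, B→slot 4, C→slot 2, E→slot 1, A skipped, F skipped.
Slots: [1:E] [2:C] [3:D] [4:B]
4 of 6 scheduled.

4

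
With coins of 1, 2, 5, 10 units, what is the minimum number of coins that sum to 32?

4

Use the largest denomination that fits, subtract, and repeat.
32 = 3×10 + 1×2
Total coins = 3 + 1 = 4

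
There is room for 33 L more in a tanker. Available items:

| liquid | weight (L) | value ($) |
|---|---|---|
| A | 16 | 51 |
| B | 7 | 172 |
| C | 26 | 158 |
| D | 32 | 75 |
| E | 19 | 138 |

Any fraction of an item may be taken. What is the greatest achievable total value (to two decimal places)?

352.54

Ratios (sorted): B 24.57, E 7.26, C 6.08, A 3.19, D 2.34
take B (7 @ 172); take E (19 @ 138); take 7/26 of C → 42.54. Capacity used 33/33.
Total value = 352.54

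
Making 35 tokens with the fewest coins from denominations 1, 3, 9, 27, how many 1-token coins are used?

2

Greedy: take as many of the largest coin as possible, then repeat with the remainder.
35 − 1×27→8 − 2×3→2 − 2×1→0
Count of 1: 2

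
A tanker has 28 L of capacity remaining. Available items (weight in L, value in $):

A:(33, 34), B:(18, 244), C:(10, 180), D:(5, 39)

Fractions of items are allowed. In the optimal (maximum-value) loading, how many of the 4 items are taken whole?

Greedy by value/weight ratio, highest first.
Order: C (180/10=18.00) > B (244/18=13.56) > D (39/5=7.80) > A (34/33=1.03)
Fill: take C (10 @ 180) → take B (18 @ 244); 28/28 used.
2 item(s) taken whole.

2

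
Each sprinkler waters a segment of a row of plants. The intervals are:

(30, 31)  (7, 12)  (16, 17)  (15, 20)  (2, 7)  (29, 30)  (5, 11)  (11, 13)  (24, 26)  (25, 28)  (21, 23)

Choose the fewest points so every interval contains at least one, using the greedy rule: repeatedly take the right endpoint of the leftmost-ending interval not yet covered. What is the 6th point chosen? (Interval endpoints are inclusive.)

By right end: [2,7]  [5,11]  [7,12]  [11,13]  [16,17]  [15,20]  [21,23]  [24,26]  [25,28]  [29,30]  [30,31]
[2,7] uncovered → point at 7; [11,13] uncovered → point at 13; [16,17] uncovered → point at 17; [21,23] uncovered → point at 23; [24,26] uncovered → point at 26; [29,30] uncovered → point at 30.
Points: 7, 13, 17, 23, 26, 30 (6 total).

30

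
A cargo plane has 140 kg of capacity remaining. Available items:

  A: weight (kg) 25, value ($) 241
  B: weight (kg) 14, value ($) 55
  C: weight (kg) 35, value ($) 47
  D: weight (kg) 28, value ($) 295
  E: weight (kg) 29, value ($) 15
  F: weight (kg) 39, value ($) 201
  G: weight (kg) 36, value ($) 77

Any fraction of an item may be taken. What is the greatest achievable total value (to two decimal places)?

864.72

Ratios (sorted): D 10.54, A 9.64, F 5.15, B 3.93, G 2.14, C 1.34, E 0.52
take D (28 @ 295); take A (25 @ 241); take F (39 @ 201); take B (14 @ 55); take 34/36 of G → 72.72. Capacity used 140/140.
Total value = 864.72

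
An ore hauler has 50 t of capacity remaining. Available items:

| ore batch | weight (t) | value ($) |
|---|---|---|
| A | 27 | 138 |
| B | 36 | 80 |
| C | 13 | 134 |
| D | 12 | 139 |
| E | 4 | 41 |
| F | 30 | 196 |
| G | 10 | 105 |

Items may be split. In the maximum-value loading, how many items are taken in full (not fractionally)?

4

Greedy by value/weight ratio, highest first.
Ratios (sorted): D 11.58, G 10.50, C 10.31, E 10.25, F 6.53, A 5.11, B 2.22
take D (12 @ 139); take G (10 @ 105); take C (13 @ 134); take E (4 @ 41); take 11/30 of F → 71.87. Capacity used 50/50.
4 item(s) taken whole; one partial (take 11/30 of F).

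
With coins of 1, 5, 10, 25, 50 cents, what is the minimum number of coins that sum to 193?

Greedy: take as many of the largest coin as possible, then repeat with the remainder.
193 − 3×50→43 − 1×25→18 − 1×10→8 − 1×5→3 − 3×1→0
Total coins = 3 + 1 + 1 + 1 + 3 = 9

9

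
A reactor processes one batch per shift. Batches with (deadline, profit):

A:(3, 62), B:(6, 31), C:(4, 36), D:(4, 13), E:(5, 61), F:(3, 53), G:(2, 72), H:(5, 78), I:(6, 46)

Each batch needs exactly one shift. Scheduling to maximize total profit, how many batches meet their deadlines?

6

By profit: H(d5,78), G(d2,72), A(d3,62), E(d5,61), F(d3,53), I(d6,46), C(d4,36), B(d6,31), D(d4,13)
H→slot 5; G→slot 2; A→slot 3; E→slot 4; F→slot 1; I→slot 6; C skipped; B skipped; D skipped.
6 of 9 scheduled.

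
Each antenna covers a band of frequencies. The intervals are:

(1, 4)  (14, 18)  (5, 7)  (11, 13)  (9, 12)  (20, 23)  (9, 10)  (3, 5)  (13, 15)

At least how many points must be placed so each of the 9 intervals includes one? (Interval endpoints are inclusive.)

By right end: [1,4]  [3,5]  [5,7]  [9,10]  [9,12]  [11,13]  [13,15]  [14,18]  [20,23]
[1,4] uncovered → point at 4; [5,7] uncovered → point at 7; [9,10] uncovered → point at 10; [11,13] uncovered → point at 13; [14,18] uncovered → point at 18; [20,23] uncovered → point at 23.
Points: 4, 7, 10, 13, 18, 23 (6 total).

6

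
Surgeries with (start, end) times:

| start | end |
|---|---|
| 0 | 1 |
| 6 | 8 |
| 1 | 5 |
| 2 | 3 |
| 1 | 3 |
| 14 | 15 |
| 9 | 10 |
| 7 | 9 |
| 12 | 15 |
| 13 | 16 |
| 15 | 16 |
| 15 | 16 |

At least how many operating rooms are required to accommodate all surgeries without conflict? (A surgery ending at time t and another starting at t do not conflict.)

3

The answer is the maximum number of intervals overlapping at any instant.
starts: [0, 1, 1, 2, 6, 7, 9, 12, 13, 14, 15, 15]
ends:   [1, 3, 3, 5, 8, 9, 10, 15, 15, 16, 16, 16]
s0→1 e1→0 s1→1 s1→2 s2→3  — peak 3.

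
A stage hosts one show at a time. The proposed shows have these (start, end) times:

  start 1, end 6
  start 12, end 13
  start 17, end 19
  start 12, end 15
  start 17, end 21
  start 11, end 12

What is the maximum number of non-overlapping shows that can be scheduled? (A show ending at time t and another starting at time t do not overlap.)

4

Sort by end time and greedily take each interval whose start is ≥ the last chosen end.
By end time: (1,6), (11,12), (12,13), (12,15), (17,19), (17,21).
Pick (1,6); next start ≥ 6 → (11,12); next start ≥ 12 → (12,13); next start ≥ 13 → (17,19).
Selected 4 shows.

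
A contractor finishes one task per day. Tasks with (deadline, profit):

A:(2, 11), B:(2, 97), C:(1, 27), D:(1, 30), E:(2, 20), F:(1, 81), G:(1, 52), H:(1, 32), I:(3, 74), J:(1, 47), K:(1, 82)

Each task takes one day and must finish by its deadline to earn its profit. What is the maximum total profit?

253

Profit order: B=97 K=82 F=81 I=74 G=52 J=47 H=32 D=30 C=27 E=20 A=11
Assign: B→slot 2, K→slot 1, F skipped, I→slot 3, G skipped, J skipped, H skipped, D skipped, C skipped, E skipped, A skipped.
Slots: [1:K] [2:B] [3:I]
Profit = 82 + 97 + 74 = 253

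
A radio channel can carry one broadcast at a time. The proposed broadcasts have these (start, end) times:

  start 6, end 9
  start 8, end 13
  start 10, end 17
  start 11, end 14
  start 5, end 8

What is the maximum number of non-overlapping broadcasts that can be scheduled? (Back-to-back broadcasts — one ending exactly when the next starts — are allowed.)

Order by finish time; keep every interval that doesn't clash with the previous kept one.
By end time: (5,8), (6,9), (8,13), (11,14), (10,17).
Pick (5,8); next start ≥ 8 → (8,13).
Selected 2 broadcasts.

2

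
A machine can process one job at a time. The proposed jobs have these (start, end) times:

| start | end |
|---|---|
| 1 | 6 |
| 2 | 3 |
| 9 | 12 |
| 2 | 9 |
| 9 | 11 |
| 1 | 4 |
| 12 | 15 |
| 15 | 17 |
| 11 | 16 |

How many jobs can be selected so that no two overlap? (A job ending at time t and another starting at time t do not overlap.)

Sorted by end: (2,3)  (1,4)  (1,6)  (2,9)  (9,11)  (9,12)  (12,15)  (11,16)  (15,17)
take (2,3); skip (1,6); take (9,11); take (12,15); skip (11,16); take (15,17).
Selected 4 jobs.

4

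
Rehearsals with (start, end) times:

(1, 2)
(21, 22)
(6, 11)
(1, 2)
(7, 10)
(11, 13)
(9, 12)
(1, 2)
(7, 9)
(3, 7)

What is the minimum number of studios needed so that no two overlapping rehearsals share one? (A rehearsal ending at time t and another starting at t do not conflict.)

The answer is the maximum number of intervals overlapping at any instant.
starts: [1, 1, 1, 3, 6, 7, 7, 9, 11, 21]
ends:   [2, 2, 2, 7, 9, 10, 11, 12, 13, 22]
s1→1 s1→2 s1→3  — peak 3.

3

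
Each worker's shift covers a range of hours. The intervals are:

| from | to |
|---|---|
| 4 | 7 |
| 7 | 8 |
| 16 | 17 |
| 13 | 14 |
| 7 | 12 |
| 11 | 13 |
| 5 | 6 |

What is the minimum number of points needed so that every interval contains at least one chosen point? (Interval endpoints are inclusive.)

Sorted: [5,6] [4,7] [7,8] [7,12] [11,13] [13,14] [16,17]
{[5,6],[4,7]} hit by 6; {[7,8],[7,12]} hit by 8; {[11,13],[13,14]} hit by 13; {[16,17]} hit by 17.
Points: 6, 8, 13, 17 (4 total).

4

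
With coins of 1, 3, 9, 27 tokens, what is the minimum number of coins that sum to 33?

3

Greedy: take as many of the largest coin as possible, then repeat with the remainder.
33 − 1×27→6 − 2×3→0
Total coins = 1 + 2 = 3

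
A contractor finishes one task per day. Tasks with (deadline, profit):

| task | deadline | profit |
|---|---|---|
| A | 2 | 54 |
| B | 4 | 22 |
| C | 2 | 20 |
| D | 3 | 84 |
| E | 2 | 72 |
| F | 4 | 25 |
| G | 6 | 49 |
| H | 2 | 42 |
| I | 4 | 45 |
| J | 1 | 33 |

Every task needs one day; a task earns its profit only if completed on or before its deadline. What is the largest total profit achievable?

Take jobs in profit order; each goes to the latest open slot no later than its deadline.
By profit: D(d3,84), E(d2,72), A(d2,54), G(d6,49), I(d4,45), H(d2,42), J(d1,33), F(d4,25), B(d4,22), C(d2,20)
D→slot 3; E→slot 2; A→slot 1; G→slot 6; I→slot 4; H skipped; J skipped; F skipped; B skipped; C skipped.
Profit = 54 + 72 + 84 + 45 + 49 = 304

304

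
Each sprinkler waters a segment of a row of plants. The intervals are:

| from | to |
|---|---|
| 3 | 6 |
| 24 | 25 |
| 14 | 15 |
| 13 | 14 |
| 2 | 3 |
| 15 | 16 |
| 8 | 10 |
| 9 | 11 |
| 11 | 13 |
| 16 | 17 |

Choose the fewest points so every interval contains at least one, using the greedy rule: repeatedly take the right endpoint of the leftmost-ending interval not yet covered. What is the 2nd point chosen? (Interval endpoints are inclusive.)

Sort by right endpoint; whenever an interval is uncovered, place a point at its right end.
Sorted: [2,3] [3,6] [8,10] [9,11] [11,13] [13,14] [14,15] [15,16] [16,17] [24,25]
{[2,3],[3,6]} hit by 3; {[8,10],[9,11]} hit by 10; {[11,13],[13,14]} hit by 13; {[14,15],[15,16]} hit by 15; {[16,17]} hit by 17; {[24,25]} hit by 25.
Points: 3, 10, 13, 15, 17, 25 (6 total).

10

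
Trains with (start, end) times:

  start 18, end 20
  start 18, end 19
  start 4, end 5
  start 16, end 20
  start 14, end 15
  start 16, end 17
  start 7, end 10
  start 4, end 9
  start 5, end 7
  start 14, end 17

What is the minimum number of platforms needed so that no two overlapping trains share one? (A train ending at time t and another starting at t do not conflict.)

starts: [4, 4, 5, 7, 14, 14, 16, 16, 18, 18]
ends:   [5, 7, 9, 10, 15, 17, 17, 19, 20, 20]
s4→1 s4→2 e5→1 s5→2 e7→1 s7→2 e9→1 e10→0 s14→1 s14→2 e15→1 s16→2 s16→3  — peak 3.

3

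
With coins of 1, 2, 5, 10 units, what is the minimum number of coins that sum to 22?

22 = 2×10 + 1×2
Total coins = 2 + 1 = 3

3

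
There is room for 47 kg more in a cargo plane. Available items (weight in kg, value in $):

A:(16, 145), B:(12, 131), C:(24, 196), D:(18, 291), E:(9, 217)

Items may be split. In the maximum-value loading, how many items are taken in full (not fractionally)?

3

Ratios (sorted): E 24.11, D 16.17, B 10.92, A 9.06, C 8.17
take E (9 @ 217); take D (18 @ 291); take B (12 @ 131); take 8/16 of A → 72.50. Capacity used 47/47.
3 item(s) taken whole; one partial (take 8/16 of A).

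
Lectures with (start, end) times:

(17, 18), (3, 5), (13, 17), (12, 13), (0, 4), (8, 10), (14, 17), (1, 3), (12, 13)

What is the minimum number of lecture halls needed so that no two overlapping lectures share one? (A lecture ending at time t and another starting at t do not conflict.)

Count concurrent intervals with a sweep; the peak is the room count.
Events (time:±→running): 0:+→1 1:+→2 … peak 2.

2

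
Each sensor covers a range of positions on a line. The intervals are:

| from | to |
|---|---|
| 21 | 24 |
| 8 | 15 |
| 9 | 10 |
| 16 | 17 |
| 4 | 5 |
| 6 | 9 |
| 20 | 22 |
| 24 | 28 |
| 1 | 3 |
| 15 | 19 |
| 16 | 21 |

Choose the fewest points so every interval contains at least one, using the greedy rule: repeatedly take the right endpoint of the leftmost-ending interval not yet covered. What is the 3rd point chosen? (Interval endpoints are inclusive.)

By right end: [1,3]  [4,5]  [6,9]  [9,10]  [8,15]  [16,17]  [15,19]  [16,21]  [20,22]  [21,24]  [24,28]
[1,3] uncovered → point at 3; [4,5] uncovered → point at 5; [6,9] uncovered → point at 9; [16,17] uncovered → point at 17; [20,22] uncovered → point at 22; [24,28] uncovered → point at 28.
Points: 3, 5, 9, 17, 22, 28 (6 total).

9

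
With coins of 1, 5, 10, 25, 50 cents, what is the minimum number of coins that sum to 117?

117 = 2×50 + 1×10 + 1×5 + 2×1
Total coins = 2 + 1 + 1 + 2 = 6

6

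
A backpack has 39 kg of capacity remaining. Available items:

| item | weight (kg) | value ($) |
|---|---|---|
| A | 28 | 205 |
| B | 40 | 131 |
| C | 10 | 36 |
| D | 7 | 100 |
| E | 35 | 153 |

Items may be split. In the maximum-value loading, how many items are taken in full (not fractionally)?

2

Order: D (100/7=14.29) > A (205/28=7.32) > E (153/35=4.37) > C (36/10=3.60) > B (131/40=3.27)
Fill: take D (7 @ 100) → take A (28 @ 205) → take 4/35 of E → 17.49; 39/39 used.
2 item(s) taken whole; one partial (take 4/35 of E).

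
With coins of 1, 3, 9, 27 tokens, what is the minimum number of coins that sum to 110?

110 = 4×27 + 2×1
Total coins = 4 + 2 = 6

6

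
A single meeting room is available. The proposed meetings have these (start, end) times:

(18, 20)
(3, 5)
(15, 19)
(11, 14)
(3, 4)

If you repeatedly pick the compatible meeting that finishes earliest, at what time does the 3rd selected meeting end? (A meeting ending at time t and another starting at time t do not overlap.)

Greedy by earliest finish: after sorting by end time, pick each interval compatible with the last pick.
By end time: (3,4), (3,5), (11,14), (15,19), (18,20).
Pick (3,4); next start ≥ 4 → (11,14); next start ≥ 14 → (15,19).
Selected: (3,4) (11,14) (15,19)

19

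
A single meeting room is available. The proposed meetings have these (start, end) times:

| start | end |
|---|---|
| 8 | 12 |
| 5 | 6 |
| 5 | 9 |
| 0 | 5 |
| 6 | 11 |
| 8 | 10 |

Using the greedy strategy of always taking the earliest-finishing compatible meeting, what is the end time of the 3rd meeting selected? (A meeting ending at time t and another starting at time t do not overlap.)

10

Sort by end time and greedily take each interval whose start is ≥ the last chosen end.
By end time: (0,5), (5,6), (5,9), (8,10), (6,11), (8,12).
Pick (0,5); next start ≥ 5 → (5,6); next start ≥ 6 → (8,10).
Selected: (0,5) (5,6) (8,10)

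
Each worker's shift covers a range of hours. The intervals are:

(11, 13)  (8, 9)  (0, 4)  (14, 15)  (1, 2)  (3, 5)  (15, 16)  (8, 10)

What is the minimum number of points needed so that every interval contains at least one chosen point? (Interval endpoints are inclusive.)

Process intervals by earliest right end; each time one isn't hit yet, stab at its right endpoint.
Sorted: [1,2] [0,4] [3,5] [8,9] [8,10] [11,13] [14,15] [15,16]
{[1,2],[0,4]} hit by 2; {[3,5]} hit by 5; {[8,9],[8,10]} hit by 9; {[11,13]} hit by 13; {[14,15],[15,16]} hit by 15.
Points: 2, 5, 9, 13, 15 (5 total).

5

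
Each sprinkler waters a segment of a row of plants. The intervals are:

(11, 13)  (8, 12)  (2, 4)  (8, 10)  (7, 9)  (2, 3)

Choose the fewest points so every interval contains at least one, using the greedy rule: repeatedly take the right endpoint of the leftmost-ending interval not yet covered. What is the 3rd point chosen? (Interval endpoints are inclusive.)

By right end: [2,3]  [2,4]  [7,9]  [8,10]  [8,12]  [11,13]
[2,3] uncovered → point at 3; [7,9] uncovered → point at 9; [11,13] uncovered → point at 13.
Points: 3, 9, 13 (3 total).

13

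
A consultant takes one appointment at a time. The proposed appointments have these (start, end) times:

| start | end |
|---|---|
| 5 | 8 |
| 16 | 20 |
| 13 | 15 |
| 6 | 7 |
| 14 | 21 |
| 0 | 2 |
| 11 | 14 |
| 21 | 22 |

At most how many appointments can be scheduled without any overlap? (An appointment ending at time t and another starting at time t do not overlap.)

5

By end time: (0,2), (6,7), (5,8), (11,14), (13,15), (16,20), (14,21), (21,22).
Pick (0,2); next start ≥ 2 → (6,7); next start ≥ 7 → (11,14); next start ≥ 14 → (16,20); next start ≥ 20 → (21,22).
Selected 5 appointments.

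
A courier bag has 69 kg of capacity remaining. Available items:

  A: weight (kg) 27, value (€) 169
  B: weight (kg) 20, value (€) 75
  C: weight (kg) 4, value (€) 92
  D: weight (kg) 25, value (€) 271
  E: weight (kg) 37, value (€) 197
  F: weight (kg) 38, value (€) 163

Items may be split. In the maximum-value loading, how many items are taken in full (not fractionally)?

3

Sort by value per unit weight and fill in that order.
Ratios (sorted): C 23.00, D 10.84, A 6.26, E 5.32, F 4.29, B 3.75
take C (4 @ 92); take D (25 @ 271); take A (27 @ 169); take 13/37 of E → 69.22. Capacity used 69/69.
3 item(s) taken whole; one partial (take 13/37 of E).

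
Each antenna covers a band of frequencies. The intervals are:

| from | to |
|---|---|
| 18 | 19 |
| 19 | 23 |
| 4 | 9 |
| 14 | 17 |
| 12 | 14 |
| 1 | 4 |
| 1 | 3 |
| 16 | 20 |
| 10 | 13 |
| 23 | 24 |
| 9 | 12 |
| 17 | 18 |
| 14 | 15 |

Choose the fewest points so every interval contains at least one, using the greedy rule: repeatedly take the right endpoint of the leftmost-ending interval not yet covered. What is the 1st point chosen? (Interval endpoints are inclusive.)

Sort by right endpoint; whenever an interval is uncovered, place a point at its right end.
Sorted: [1,3] [1,4] [4,9] [9,12] [10,13] [12,14] [14,15] [14,17] [17,18] [18,19] [16,20] [19,23] [23,24]
{[1,3],[1,4]} hit by 3; {[4,9],[9,12]} hit by 9; {[10,13],[12,14]} hit by 13; {[14,15],[14,17]} hit by 15; {[17,18],[18,19],[16,20]} hit by 18; {[19,23],[23,24]} hit by 23.
Points: 3, 9, 13, 15, 18, 23 (6 total).

3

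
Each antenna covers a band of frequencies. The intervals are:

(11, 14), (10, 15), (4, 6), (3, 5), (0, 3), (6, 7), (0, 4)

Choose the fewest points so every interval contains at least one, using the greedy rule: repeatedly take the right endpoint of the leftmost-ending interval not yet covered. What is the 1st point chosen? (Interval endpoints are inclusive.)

Sort by right endpoint; whenever an interval is uncovered, place a point at its right end.
By right end: [0,3]  [0,4]  [3,5]  [4,6]  [6,7]  [11,14]  [10,15]
[0,3] uncovered → point at 3; [4,6] uncovered → point at 6; [11,14] uncovered → point at 14.
Points: 3, 6, 14 (3 total).

3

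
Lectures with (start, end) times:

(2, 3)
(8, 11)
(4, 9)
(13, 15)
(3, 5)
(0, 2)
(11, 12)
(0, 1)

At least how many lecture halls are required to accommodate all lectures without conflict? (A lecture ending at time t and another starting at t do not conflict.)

2

The answer is the maximum number of intervals overlapping at any instant.
starts: [0, 0, 2, 3, 4, 8, 11, 13]
ends:   [1, 2, 3, 5, 9, 11, 12, 15]
s0→1 s0→2  — peak 2.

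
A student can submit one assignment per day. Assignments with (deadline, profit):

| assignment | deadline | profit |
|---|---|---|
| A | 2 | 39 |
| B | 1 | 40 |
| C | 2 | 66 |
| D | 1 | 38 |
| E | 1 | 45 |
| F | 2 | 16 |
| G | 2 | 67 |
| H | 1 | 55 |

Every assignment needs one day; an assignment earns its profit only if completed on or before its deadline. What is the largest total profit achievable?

133

By profit: G(d2,67), C(d2,66), H(d1,55), E(d1,45), B(d1,40), A(d2,39), D(d1,38), F(d2,16)
G→slot 2; C→slot 1; H skipped; E skipped; B skipped; A skipped; D skipped; F skipped.
Profit = 66 + 67 = 133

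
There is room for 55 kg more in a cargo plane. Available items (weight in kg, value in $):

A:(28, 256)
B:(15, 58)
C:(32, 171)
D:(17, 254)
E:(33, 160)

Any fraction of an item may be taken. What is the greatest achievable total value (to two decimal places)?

563.44

Sort by value per unit weight and fill in that order.
Ratios (sorted): D 14.94, A 9.14, C 5.34, E 4.85, B 3.87
take D (17 @ 254); take A (28 @ 256); take 10/32 of C → 53.44. Capacity used 55/55.
Total value = 563.44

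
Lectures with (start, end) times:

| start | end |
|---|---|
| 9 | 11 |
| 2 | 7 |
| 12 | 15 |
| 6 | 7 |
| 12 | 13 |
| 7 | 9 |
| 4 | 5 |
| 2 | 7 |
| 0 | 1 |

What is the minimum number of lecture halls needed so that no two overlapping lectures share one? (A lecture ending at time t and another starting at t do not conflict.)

3

The answer is the maximum number of intervals overlapping at any instant.
starts: [0, 2, 2, 4, 6, 7, 9, 12, 12]
ends:   [1, 5, 7, 7, 7, 9, 11, 13, 15]
s0→1 e1→0 s2→1 s2→2 s4→3  — peak 3.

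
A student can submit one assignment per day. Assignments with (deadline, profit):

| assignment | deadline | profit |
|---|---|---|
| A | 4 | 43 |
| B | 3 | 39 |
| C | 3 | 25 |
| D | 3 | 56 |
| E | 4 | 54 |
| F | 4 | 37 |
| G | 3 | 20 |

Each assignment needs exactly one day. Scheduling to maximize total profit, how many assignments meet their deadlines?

4

By profit: D(d3,56), E(d4,54), A(d4,43), B(d3,39), F(d4,37), C(d3,25), G(d3,20)
D→slot 3; E→slot 4; A→slot 2; B→slot 1; F skipped; C skipped; G skipped.
4 of 7 scheduled.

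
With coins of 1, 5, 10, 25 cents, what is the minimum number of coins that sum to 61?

Use the largest denomination that fits, subtract, and repeat.
61 = 2×25 + 1×10 + 1×1
Total coins = 2 + 1 + 1 = 4

4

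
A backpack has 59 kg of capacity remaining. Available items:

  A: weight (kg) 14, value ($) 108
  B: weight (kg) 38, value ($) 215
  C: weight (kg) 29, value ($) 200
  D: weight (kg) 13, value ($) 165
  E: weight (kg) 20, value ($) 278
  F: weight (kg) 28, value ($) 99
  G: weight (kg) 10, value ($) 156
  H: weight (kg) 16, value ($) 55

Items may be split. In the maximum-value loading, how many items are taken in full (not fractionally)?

4

Ratios (sorted): G 15.60, E 13.90, D 12.69, A 7.71, C 6.90, B 5.66, F 3.54, H 3.44
take G (10 @ 156); take E (20 @ 278); take D (13 @ 165); take A (14 @ 108); take 2/29 of C → 13.79. Capacity used 59/59.
4 item(s) taken whole; one partial (take 2/29 of C).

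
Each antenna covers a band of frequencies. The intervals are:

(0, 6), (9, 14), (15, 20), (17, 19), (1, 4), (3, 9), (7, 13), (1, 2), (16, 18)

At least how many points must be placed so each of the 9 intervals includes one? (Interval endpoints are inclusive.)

Sort by right endpoint; whenever an interval is uncovered, place a point at its right end.
Sorted: [1,2] [1,4] [0,6] [3,9] [7,13] [9,14] [16,18] [17,19] [15,20]
{[1,2],[1,4],[0,6]} hit by 2; {[3,9],[7,13],[9,14]} hit by 9; {[16,18],[17,19],[15,20]} hit by 18.
Points: 2, 9, 18 (3 total).

3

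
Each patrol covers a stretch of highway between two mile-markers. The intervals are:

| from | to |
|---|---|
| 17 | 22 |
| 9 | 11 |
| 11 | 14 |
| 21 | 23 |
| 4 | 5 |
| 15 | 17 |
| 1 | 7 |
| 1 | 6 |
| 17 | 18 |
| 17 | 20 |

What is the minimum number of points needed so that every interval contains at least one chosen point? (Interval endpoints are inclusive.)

4

Sorted: [4,5] [1,6] [1,7] [9,11] [11,14] [15,17] [17,18] [17,20] [17,22] [21,23]
{[4,5],[1,6],[1,7]} hit by 5; {[9,11],[11,14]} hit by 11; {[15,17],[17,18],[17,20],[17,22]} hit by 17; {[21,23]} hit by 23.
Points: 5, 11, 17, 23 (4 total).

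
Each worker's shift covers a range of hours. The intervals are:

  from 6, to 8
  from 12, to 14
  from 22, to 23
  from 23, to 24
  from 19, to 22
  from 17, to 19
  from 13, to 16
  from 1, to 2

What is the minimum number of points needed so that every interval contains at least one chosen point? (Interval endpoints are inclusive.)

Sorted: [1,2] [6,8] [12,14] [13,16] [17,19] [19,22] [22,23] [23,24]
{[1,2]} hit by 2; {[6,8]} hit by 8; {[12,14],[13,16]} hit by 14; {[17,19],[19,22]} hit by 19; {[22,23],[23,24]} hit by 23.
Points: 2, 8, 14, 19, 23 (5 total).

5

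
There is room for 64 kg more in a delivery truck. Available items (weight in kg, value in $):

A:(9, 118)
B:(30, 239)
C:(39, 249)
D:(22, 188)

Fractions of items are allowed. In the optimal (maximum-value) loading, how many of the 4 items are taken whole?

3

Greedy by value/weight ratio, highest first.
Order: A (118/9=13.11) > D (188/22=8.55) > B (239/30=7.97) > C (249/39=6.38)
Fill: take A (9 @ 118) → take D (22 @ 188) → take B (30 @ 239) → take 3/39 of C → 19.15; 64/64 used.
3 item(s) taken whole; one partial (take 3/39 of C).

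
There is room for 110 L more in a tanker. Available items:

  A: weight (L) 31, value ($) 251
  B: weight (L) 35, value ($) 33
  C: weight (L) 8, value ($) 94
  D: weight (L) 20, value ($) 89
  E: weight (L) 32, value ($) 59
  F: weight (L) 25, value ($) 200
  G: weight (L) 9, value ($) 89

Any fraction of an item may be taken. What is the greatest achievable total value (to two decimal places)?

Order: C (94/8=11.75) > G (89/9=9.89) > A (251/31=8.10) > F (200/25=8.00) > D (89/20=4.45) > E (59/32=1.84) > B (33/35=0.94)
Fill: take C (8 @ 94) → take G (9 @ 89) → take A (31 @ 251) → take F (25 @ 200) → take D (20 @ 89) → take 17/32 of E → 31.34; 110/110 used.
Total value = 754.34

754.34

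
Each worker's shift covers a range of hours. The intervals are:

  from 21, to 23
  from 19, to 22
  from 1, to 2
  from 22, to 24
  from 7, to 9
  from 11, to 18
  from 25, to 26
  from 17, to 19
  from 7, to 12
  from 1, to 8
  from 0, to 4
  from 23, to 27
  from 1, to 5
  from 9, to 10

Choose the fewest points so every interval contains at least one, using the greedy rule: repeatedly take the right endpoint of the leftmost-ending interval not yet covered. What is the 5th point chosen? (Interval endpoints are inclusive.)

Process intervals by earliest right end; each time one isn't hit yet, stab at its right endpoint.
By right end: [1,2]  [0,4]  [1,5]  [1,8]  [7,9]  [9,10]  [7,12]  [11,18]  [17,19]  [19,22]  [21,23]  [22,24]  [25,26]  [23,27]
[1,2] uncovered → point at 2; [7,9] uncovered → point at 9; [11,18] uncovered → point at 18; [19,22] uncovered → point at 22; [25,26] uncovered → point at 26.
Points: 2, 9, 18, 22, 26 (5 total).

26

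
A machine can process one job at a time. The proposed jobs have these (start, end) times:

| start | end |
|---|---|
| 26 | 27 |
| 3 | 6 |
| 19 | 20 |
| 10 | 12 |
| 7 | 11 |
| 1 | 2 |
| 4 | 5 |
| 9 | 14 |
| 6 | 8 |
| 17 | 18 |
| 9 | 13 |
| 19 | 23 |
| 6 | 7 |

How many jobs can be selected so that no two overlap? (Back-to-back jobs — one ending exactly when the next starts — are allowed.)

Order by finish time; keep every interval that doesn't clash with the previous kept one.
By end time: (1,2), (4,5), (3,6), (6,7), (6,8), (7,11), (10,12), (9,13), (9,14), (17,18), (19,20), (19,23), (26,27).
Pick (1,2); next start ≥ 2 → (4,5); next start ≥ 5 → (6,7); next start ≥ 7 → (7,11); next start ≥ 11 → (17,18); next start ≥ 18 → (19,20); next start ≥ 20 → (26,27).
Selected 7 jobs.

7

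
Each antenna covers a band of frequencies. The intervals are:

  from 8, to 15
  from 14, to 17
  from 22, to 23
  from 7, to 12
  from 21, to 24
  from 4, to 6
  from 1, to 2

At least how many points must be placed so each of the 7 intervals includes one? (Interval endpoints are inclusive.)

Process intervals by earliest right end; each time one isn't hit yet, stab at its right endpoint.
By right end: [1,2]  [4,6]  [7,12]  [8,15]  [14,17]  [22,23]  [21,24]
[1,2] uncovered → point at 2; [4,6] uncovered → point at 6; [7,12] uncovered → point at 12; [14,17] uncovered → point at 17; [22,23] uncovered → point at 23.
Points: 2, 6, 12, 17, 23 (5 total).

5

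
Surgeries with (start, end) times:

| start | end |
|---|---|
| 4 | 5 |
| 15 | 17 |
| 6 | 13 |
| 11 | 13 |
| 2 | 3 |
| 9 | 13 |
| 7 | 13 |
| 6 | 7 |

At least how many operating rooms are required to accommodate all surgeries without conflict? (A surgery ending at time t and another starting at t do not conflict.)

The answer is the maximum number of intervals overlapping at any instant.
starts: [2, 4, 6, 6, 7, 9, 11, 15]
ends:   [3, 5, 7, 13, 13, 13, 13, 17]
s2→1 e3→0 s4→1 e5→0 s6→1 s6→2 e7→1 s7→2 s9→3 s11→4  — peak 4.

4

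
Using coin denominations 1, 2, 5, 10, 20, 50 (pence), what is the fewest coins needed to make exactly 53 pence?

3

53 − 1×50→3 − 1×2→1 − 1×1→0
Total coins = 1 + 1 + 1 = 3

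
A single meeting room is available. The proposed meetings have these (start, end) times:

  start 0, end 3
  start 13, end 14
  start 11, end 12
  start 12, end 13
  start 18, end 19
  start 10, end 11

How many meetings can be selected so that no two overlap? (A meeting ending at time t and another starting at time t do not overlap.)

Greedy by earliest finish: after sorting by end time, pick each interval compatible with the last pick.
By end time: (0,3), (10,11), (11,12), (12,13), (13,14), (18,19).
Pick (0,3); next start ≥ 3 → (10,11); next start ≥ 11 → (11,12); next start ≥ 12 → (12,13); next start ≥ 13 → (13,14); next start ≥ 14 → (18,19).
Selected 6 meetings.

6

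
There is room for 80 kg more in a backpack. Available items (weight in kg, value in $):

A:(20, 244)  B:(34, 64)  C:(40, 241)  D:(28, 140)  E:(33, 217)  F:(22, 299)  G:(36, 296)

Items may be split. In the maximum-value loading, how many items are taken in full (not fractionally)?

3

Ratios (sorted): F 13.59, A 12.20, G 8.22, E 6.58, C 6.03, D 5.00, B 1.88
take F (22 @ 299); take A (20 @ 244); take G (36 @ 296); take 2/33 of E → 13.15. Capacity used 80/80.
3 item(s) taken whole; one partial (take 2/33 of E).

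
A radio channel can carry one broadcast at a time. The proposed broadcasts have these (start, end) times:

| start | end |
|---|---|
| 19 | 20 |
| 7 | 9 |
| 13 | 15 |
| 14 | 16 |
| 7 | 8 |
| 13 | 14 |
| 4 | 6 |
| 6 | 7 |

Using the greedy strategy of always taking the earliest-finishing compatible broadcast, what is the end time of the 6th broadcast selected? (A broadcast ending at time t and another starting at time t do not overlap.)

20

By end time: (4,6), (6,7), (7,8), (7,9), (13,14), (13,15), (14,16), (19,20).
Pick (4,6); next start ≥ 6 → (6,7); next start ≥ 7 → (7,8); next start ≥ 8 → (13,14); next start ≥ 14 → (14,16); next start ≥ 16 → (19,20).
Selected: (4,6) (6,7) (7,8) (13,14) (14,16) (19,20)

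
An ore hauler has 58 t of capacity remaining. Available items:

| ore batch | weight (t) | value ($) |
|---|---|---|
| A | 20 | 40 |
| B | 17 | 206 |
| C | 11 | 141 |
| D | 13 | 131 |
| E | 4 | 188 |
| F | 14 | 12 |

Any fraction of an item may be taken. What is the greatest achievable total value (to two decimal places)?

692.00

Sort by value per unit weight and fill in that order.
Ratios (sorted): E 47.00, C 12.82, B 12.12, D 10.08, A 2.00, F 0.86
take E (4 @ 188); take C (11 @ 141); take B (17 @ 206); take D (13 @ 131); take 13/20 of A → 26.00. Capacity used 58/58.
Total value = 692.00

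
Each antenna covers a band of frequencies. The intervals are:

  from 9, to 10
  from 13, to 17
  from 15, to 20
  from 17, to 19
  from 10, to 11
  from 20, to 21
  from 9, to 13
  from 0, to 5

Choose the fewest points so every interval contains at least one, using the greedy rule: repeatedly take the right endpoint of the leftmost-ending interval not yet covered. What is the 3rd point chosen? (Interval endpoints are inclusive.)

By right end: [0,5]  [9,10]  [10,11]  [9,13]  [13,17]  [17,19]  [15,20]  [20,21]
[0,5] uncovered → point at 5; [9,10] uncovered → point at 10; [13,17] uncovered → point at 17; [20,21] uncovered → point at 21.
Points: 5, 10, 17, 21 (4 total).

17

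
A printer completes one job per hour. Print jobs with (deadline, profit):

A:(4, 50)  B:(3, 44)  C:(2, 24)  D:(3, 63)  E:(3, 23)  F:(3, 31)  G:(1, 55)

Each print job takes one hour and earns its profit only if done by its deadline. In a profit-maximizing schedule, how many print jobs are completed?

4

Profit order: D=63 G=55 A=50 B=44 F=31 C=24 E=23
Assign: D→slot 3, G→slot 1, A→slot 4, B→slot 2, F skipped, C skipped, E skipped.
Slots: [1:G] [2:B] [3:D] [4:A]
4 of 7 scheduled.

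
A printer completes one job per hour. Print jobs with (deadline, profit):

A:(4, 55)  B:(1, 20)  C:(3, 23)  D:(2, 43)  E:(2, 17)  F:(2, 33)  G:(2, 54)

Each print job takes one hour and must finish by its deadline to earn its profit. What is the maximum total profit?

Sort by profit descending; place each in the latest free slot ≤ its deadline.
By profit: A(d4,55), G(d2,54), D(d2,43), F(d2,33), C(d3,23), B(d1,20), E(d2,17)
A→slot 4; G→slot 2; D→slot 1; F skipped; C→slot 3; B skipped; E skipped.
Profit = 43 + 54 + 23 + 55 = 175

175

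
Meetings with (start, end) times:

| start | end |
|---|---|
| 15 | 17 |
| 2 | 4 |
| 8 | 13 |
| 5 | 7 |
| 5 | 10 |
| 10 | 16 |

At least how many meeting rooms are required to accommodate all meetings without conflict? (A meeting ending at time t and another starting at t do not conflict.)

The answer is the maximum number of intervals overlapping at any instant.
Events (time:±→running): 2:+→1 4:-→0 5:+→1 5:+→2 … peak 2.

2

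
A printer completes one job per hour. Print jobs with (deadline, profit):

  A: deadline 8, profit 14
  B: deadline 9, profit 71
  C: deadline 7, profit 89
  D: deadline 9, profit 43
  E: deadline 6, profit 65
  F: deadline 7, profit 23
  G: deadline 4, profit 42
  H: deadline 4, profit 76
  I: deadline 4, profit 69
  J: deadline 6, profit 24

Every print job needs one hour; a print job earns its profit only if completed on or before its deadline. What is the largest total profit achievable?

Sort by profit descending; place each in the latest free slot ≤ its deadline.
Profit order: C=89 H=76 B=71 I=69 E=65 D=43 G=42 J=24 F=23 A=14
Assign: C→slot 7, H→slot 4, B→slot 9, I→slot 3, E→slot 6, D→slot 8, G→slot 2, J→slot 5, F→slot 1, A skipped.
Slots: [1:F] [2:G] [3:I] [4:H] [5:J] [6:E] [7:C] [8:D] [9:B]
Profit = 23 + 42 + 69 + 76 + 24 + 65 + 89 + 43 + 71 = 502

502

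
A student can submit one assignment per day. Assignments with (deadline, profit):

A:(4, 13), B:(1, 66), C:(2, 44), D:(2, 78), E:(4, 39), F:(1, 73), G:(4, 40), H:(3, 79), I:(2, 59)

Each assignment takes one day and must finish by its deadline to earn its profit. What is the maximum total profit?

Sort by profit descending; place each in the latest free slot ≤ its deadline.
Profit order: H=79 D=78 F=73 B=66 I=59 C=44 G=40 E=39 A=13
Assign: H→slot 3, D→slot 2, F→slot 1, B skipped, I skipped, C skipped, G→slot 4, E skipped, A skipped.
Slots: [1:F] [2:D] [3:H] [4:G]
Profit = 73 + 78 + 79 + 40 = 270

270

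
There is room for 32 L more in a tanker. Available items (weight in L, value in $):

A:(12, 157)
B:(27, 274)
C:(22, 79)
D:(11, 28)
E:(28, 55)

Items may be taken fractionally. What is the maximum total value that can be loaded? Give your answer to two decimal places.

Greedy by value/weight ratio, highest first.
Order: A (157/12=13.08) > B (274/27=10.15) > C (79/22=3.59) > D (28/11=2.55) > E (55/28=1.96)
Fill: take A (12 @ 157) → take 20/27 of B → 202.96; 32/32 used.
Total value = 359.96

359.96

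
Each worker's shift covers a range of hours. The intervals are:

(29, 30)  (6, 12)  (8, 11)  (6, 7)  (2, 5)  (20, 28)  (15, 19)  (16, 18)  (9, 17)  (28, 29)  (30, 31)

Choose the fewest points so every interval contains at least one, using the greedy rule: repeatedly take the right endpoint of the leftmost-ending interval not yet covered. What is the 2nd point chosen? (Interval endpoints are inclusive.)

Sorted: [2,5] [6,7] [8,11] [6,12] [9,17] [16,18] [15,19] [20,28] [28,29] [29,30] [30,31]
{[2,5]} hit by 5; {[6,7]} hit by 7; {[8,11],[6,12],[9,17]} hit by 11; {[16,18],[15,19]} hit by 18; {[20,28],[28,29]} hit by 28; {[29,30],[30,31]} hit by 30.
Points: 5, 7, 11, 18, 28, 30 (6 total).

7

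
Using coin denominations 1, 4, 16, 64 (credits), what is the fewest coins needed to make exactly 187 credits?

Use the largest denomination that fits, subtract, and repeat.
187 − 2×64→59 − 3×16→11 − 2×4→3 − 3×1→0
Total coins = 2 + 3 + 2 + 3 = 10

10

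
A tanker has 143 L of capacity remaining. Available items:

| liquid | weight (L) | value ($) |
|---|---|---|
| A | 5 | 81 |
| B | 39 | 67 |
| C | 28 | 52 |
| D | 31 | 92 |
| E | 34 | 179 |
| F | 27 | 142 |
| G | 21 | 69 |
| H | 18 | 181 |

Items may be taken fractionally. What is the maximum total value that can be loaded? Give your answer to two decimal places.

Sort by value per unit weight and fill in that order.
Ratios (sorted): A 16.20, H 10.06, E 5.26, F 5.26, G 3.29, D 2.97, C 1.86, B 1.72
take A (5 @ 81); take H (18 @ 181); take E (34 @ 179); take F (27 @ 142); take G (21 @ 69); take D (31 @ 92); take 7/28 of C → 13.00. Capacity used 143/143.
Total value = 757.00

757.00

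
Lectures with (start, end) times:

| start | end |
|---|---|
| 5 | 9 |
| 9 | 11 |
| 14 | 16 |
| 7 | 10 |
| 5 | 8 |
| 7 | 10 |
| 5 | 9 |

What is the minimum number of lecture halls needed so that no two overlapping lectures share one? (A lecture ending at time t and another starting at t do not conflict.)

5

Count concurrent intervals with a sweep; the peak is the room count.
Events (time:±→running): 5:+→1 5:+→2 5:+→3 7:+→4 7:+→5 … peak 5.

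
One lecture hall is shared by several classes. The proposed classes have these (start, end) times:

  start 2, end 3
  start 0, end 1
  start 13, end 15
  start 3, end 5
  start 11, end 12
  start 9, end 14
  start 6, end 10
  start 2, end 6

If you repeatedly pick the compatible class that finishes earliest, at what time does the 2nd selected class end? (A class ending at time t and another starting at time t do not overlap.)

Greedy by earliest finish: after sorting by end time, pick each interval compatible with the last pick.
Sorted by end: (0,1)  (2,3)  (3,5)  (2,6)  (6,10)  (11,12)  (9,14)  (13,15)
take (0,1); take (2,3); take (3,5); take (6,10); take (11,12); take (13,15).
Selected: (0,1) (2,3) (3,5) (6,10) (11,12) (13,15)

3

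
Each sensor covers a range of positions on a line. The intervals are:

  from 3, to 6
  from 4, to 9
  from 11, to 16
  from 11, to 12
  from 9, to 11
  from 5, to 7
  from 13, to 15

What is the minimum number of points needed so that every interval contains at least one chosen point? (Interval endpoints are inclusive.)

3

Sorted: [3,6] [5,7] [4,9] [9,11] [11,12] [13,15] [11,16]
{[3,6],[5,7],[4,9]} hit by 6; {[9,11],[11,12]} hit by 11; {[13,15],[11,16]} hit by 15.
Points: 6, 11, 15 (3 total).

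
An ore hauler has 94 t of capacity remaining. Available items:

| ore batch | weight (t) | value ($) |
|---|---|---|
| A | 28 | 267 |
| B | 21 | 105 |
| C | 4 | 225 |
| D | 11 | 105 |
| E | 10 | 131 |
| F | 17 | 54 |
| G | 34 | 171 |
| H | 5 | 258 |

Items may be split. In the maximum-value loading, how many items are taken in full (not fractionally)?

6

Ratios (sorted): C 56.25, H 51.60, E 13.10, D 9.55, A 9.54, G 5.03, B 5.00, F 3.18
take C (4 @ 225); take H (5 @ 258); take E (10 @ 131); take D (11 @ 105); take A (28 @ 267); take G (34 @ 171); take 2/21 of B → 10.00. Capacity used 94/94.
6 item(s) taken whole; one partial (take 2/21 of B).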